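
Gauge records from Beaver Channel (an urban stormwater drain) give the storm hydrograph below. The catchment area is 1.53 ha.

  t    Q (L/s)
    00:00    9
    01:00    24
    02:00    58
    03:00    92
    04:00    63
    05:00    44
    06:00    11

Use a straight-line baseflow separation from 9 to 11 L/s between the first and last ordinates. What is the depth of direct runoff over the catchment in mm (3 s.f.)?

Direct runoff: 0.00, 14.67, 48.33, 82.00, 52.67, 33.33, 0.00 L/s; ΣQ_DR = 231.0 L/s.
V = ΣQ_DR · Δt = 231.0 × 3600 s = 8.316 × 10^5 L.
Over A = 1.53 ha, depth = V / A = 54.4 mm.

d ≈ 54.4 mm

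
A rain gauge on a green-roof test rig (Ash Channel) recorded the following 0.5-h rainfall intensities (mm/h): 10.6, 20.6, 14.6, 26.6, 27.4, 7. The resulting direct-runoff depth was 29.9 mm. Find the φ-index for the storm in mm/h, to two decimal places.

φ ≈ 8.00 mm/h

Only the 5 blocks with intensity above φ contribute runoff: 10.6, 20.6, 14.6, 26.6, 27.4 mm/h.
Σ(I−φ)·Δt = d  ⇒  (10.6+20.6+14.6+26.6+27.4 − 5φ)·0.5 = 29.9
φ = (99.80 − 29.9/0.5) / 5 = 8.00 mm/h.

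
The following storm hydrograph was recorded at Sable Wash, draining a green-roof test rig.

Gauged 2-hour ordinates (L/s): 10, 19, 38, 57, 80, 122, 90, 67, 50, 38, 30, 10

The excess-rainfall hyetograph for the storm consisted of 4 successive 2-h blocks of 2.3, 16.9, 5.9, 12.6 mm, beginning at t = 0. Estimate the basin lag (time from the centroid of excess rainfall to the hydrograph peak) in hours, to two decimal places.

t_L ≈ 5.47 h

Centroid of excess rainfall: t_c = Σ P_i·t̄_i / ΣP_i = 4.5279 h (block centres at 1, 3, 5, 7 h).
Hydrograph peak occurs at t = 10 h, so basin lag t_L = 10 − 4.5279 = 5.47 h.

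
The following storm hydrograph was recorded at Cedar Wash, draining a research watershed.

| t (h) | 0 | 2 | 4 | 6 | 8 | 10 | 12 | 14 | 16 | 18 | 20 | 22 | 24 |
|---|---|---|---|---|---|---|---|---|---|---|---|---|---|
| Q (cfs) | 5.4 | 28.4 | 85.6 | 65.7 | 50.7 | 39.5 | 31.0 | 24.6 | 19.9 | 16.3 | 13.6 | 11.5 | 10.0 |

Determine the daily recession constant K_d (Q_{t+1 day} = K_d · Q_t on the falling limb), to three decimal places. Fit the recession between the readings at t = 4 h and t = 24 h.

K_d ≈ 0.076

Between t = 4 h and t = 24 h the flow falls from 85.6 to 10.0 cfs over 10×2 h = 20 h.
Per-interval ratio K = (10.0/85.6)^(1/10) = 0.8068; K_d = K^(24/2) = 0.076.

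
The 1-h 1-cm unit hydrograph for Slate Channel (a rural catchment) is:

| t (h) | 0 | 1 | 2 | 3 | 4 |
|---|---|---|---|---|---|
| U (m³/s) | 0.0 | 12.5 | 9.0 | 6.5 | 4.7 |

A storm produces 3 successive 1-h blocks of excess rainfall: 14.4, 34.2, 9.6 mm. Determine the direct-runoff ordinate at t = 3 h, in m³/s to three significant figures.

Q ≈ 52.1 m³/s

By discrete convolution, Q_j = Σ (P_i / 10 mm) · U_{j−i}.
At t = 3 h (j=3): Q = (14.4/10)·6.5 + (34.2/10)·9.0 + (9.6/10)·12.5 = 52.1 m³/s.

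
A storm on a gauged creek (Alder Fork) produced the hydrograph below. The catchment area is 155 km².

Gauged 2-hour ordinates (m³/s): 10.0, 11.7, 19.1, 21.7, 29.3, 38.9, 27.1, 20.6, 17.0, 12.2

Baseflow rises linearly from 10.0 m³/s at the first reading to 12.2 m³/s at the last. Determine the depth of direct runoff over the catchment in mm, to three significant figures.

Direct runoff: 0.00, 1.46, 8.61, 10.97, 18.32, 27.68, 15.63, 8.89, 5.04, 0.00 m³/s; ΣQ_DR = 96.60 m³/s.
V = ΣQ_DR · Δt = 96.60 × 7200 s = 6.955 × 10^5 m³.
Over A = 155 km², depth = V / A = 4.49 mm.

d ≈ 4.49 mm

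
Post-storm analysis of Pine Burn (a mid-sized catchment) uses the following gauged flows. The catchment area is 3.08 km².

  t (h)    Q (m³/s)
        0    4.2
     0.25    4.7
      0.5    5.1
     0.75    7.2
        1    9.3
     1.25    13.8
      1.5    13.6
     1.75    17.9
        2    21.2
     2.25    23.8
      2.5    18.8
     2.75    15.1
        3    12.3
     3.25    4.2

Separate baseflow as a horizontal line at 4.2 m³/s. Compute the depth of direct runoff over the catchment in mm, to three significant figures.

d ≈ 32.8 mm

Direct runoff: 0.0, 0.5, 0.9, 3.0, 5.1, 9.6, 9.4, 13.7, 17.0, 19.6, 14.6, 10.9, 8.1, 0.0 m³/s; ΣQ_DR = 112.4 m³/s.
V = ΣQ_DR · Δt = 112.4 × 900 s = 1.012 × 10^5 m³.
Over A = 3.08 km², depth = V / A = 32.8 mm.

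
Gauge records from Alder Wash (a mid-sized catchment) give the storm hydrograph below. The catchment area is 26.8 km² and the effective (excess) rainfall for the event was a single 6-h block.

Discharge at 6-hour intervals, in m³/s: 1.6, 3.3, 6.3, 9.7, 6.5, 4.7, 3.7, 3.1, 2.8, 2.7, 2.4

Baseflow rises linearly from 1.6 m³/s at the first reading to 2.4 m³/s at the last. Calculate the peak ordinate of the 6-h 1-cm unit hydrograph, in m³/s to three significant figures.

U_p ≈ 3.93 m³/s

Direct runoff: 0.00, 1.62, 4.54, 7.86, 4.58, 2.70, 1.62, 0.94, 0.56, 0.38, 0.00 m³/s; ΣQ_DR = 24.80 m³/s, peak = 7.86 m³/s.
Runoff depth d = ΣQ_DR·Δt / A = 24.80 × 21600 / (26.8 km²) = 19.99 mm.
The 1-cm UH is the DRH scaled by (10 mm)/d, so U_p = 7.86 × 10/19.99 = 3.93 m³/s.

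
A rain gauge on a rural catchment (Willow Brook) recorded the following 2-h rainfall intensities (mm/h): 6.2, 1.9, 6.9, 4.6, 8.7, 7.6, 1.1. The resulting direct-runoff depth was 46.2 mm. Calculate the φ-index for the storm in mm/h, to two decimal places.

Only the 5 blocks with intensity above φ contribute runoff: 6.2, 6.9, 4.6, 8.7, 7.6 mm/h.
Σ(I−φ)·Δt = d  ⇒  (6.2+6.9+4.6+8.7+7.6 − 5φ)·2 = 46.2
φ = (34.00 − 46.2/2) / 5 = 2.18 mm/h.

φ ≈ 2.18 mm/h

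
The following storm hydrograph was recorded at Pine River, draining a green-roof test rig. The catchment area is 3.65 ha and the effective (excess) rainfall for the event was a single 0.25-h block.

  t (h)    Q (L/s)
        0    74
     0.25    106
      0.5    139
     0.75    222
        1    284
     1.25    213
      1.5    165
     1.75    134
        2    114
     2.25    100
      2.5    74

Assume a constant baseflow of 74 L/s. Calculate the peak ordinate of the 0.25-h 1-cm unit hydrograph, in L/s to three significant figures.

Direct runoff: 0.0, 32.0, 65.0, 148.0, 210.0, 139.0, 91.0, 60.0, 40.0, 26.0, 0.0 L/s; ΣQ_DR = 811.0 L/s, peak = 210.0 L/s.
Runoff depth d = ΣQ_DR·Δt / A = 811.0 × 900 / (3.65 ha) = 20.00 mm.
The 1-cm UH is the DRH scaled by (10 mm)/d, so U_p = 210.0 × 10/20.00 = 105 L/s.

U_p ≈ 105 L/s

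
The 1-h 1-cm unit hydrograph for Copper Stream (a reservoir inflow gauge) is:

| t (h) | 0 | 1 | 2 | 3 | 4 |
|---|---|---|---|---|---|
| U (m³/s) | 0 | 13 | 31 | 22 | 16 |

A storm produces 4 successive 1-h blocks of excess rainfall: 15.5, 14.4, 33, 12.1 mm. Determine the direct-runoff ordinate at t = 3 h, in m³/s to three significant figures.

By discrete convolution, Q_j = Σ (P_i / 10 mm) · U_{j−i}.
At t = 3 h (j=3): Q = (15.5/10)·22 + (14.4/10)·31 + (33/10)·13 + (12.1/10)·0 = 122 m³/s.

Q ≈ 122 m³/s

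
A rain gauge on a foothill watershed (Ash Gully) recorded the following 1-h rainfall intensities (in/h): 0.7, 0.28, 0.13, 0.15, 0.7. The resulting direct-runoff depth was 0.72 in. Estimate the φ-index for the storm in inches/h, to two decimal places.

φ ≈ 0.34 in/h

Only the 2 blocks with intensity above φ contribute runoff: 0.7, 0.7 in/h.
Σ(I−φ)·Δt = d  ⇒  (0.7+0.7 − 2φ)·1 = 0.72
φ = (1.400 − 0.72/1) / 2 = 0.34 in/h.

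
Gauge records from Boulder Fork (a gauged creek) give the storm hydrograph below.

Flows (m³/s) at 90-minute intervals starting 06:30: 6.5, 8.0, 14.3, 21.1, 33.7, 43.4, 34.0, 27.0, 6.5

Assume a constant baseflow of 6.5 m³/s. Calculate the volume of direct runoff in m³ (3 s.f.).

V ≈ 7.34 × 10^5 m³

Direct-runoff ordinates (Q − Q_b): 0.0, 1.5, 7.8, 14.6, 27.2, 36.9, 27.5, 20.5, 0.0 m³/s.
ΣQ_DR = 136.0 m³/s.
With Δt = 1.5 h = 5400 s, V = ΣQ_DR · Δt = 136.0 × 5400 = 7.34 × 10^5 m³.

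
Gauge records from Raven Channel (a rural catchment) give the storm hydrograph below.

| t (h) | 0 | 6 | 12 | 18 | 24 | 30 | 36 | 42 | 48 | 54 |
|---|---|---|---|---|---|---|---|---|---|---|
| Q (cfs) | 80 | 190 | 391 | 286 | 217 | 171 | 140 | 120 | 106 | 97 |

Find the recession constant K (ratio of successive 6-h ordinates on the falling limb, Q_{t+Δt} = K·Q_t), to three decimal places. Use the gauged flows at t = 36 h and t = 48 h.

K ≈ 0.870

Using the recession-limb readings at t = 36 h and t = 48 h: Q falls from 140 to 106 cfs over 2 intervals.
K = (Q₂/Q₁)^(1/2) = (106/140)^(1/2) = 0.870.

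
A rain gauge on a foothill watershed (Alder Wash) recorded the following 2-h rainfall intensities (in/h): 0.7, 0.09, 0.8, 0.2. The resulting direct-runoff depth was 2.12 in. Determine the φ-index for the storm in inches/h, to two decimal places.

Only the 2 blocks with intensity above φ contribute runoff: 0.7, 0.8 in/h.
Σ(I−φ)·Δt = d  ⇒  (0.7+0.8 − 2φ)·2 = 2.12
φ = (1.500 − 2.12/2) / 2 = 0.22 in/h.

φ ≈ 0.22 in/h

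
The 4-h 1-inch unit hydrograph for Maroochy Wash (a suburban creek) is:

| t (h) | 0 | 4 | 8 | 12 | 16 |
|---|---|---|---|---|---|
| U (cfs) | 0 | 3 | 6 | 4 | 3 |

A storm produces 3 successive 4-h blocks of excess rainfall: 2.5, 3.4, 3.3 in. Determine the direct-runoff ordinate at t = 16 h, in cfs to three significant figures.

By discrete convolution, Q_j = Σ (P_i / 1 in) · U_{j−i}.
At t = 16 h (j=4): Q = (2.5/1)·3 + (3.4/1)·4 + (3.3/1)·6 = 40.9 cfs.

Q ≈ 40.9 cfs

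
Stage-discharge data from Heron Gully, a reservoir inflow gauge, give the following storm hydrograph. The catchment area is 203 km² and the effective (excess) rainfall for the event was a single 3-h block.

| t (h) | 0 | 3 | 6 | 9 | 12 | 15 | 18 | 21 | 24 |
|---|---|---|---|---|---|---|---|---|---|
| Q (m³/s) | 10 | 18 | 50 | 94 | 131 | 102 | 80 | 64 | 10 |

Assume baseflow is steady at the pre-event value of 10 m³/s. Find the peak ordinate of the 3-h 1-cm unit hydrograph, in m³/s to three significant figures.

Direct runoff: 0.0, 8.0, 40.0, 84.0, 121.0, 92.0, 70.0, 54.0, 0.0 m³/s; ΣQ_DR = 469.0 m³/s, peak = 121.0 m³/s.
Runoff depth d = ΣQ_DR·Δt / A = 469.0 × 10800 / (203 km²) = 24.95 mm.
The 1-cm UH is the DRH scaled by (10 mm)/d, so U_p = 121.0 × 10/24.95 = 48.5 m³/s.

U_p ≈ 48.5 m³/s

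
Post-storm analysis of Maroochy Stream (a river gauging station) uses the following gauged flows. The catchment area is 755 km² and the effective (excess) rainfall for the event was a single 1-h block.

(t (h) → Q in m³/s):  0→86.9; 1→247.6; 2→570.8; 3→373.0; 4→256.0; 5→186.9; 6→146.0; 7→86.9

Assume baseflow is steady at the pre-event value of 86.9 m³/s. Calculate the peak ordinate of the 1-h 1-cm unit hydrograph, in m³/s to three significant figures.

U_p ≈ 806 m³/s

Direct runoff: 0.0, 160.7, 483.9, 286.1, 169.1, 100.0, 59.1, 0.0 m³/s; ΣQ_DR = 1259 m³/s, peak = 483.9 m³/s.
Runoff depth d = ΣQ_DR·Δt / A = 1259 × 3600 / (755 km²) = 6.003 mm.
The 1-cm UH is the DRH scaled by (10 mm)/d, so U_p = 483.9 × 10/6.003 = 806 m³/s.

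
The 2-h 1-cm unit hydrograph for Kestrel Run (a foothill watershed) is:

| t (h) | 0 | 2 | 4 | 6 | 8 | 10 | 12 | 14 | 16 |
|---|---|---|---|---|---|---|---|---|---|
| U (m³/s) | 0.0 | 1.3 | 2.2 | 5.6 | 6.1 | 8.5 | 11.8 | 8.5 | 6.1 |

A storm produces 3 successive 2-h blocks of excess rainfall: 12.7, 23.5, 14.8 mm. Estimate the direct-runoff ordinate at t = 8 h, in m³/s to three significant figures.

Q ≈ 24.2 m³/s

By discrete convolution, Q_j = Σ (P_i / 10 mm) · U_{j−i}.
At t = 8 h (j=4): Q = (12.7/10)·6.1 + (23.5/10)·5.6 + (14.8/10)·2.2 = 24.2 m³/s.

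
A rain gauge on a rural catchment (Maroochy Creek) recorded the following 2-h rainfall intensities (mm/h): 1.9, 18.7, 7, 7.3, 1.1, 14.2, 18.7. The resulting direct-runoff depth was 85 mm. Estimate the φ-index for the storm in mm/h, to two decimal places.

φ ≈ 4.68 mm/h

Only the 5 blocks with intensity above φ contribute runoff: 18.7, 7, 7.3, 14.2, 18.7 mm/h.
Σ(I−φ)·Δt = d  ⇒  (18.7+7+7.3+14.2+18.7 − 5φ)·2 = 85
φ = (65.90 − 85/2) / 5 = 4.68 mm/h.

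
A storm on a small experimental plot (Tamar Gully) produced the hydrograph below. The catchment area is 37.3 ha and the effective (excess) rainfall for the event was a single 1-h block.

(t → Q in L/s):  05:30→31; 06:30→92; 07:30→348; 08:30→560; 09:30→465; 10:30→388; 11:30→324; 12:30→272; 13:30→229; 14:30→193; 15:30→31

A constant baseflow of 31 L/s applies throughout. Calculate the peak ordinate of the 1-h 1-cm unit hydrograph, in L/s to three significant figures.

Direct runoff: 0.0, 61.0, 317.0, 529.0, 434.0, 357.0, 293.0, 241.0, 198.0, 162.0, 0.0 L/s; ΣQ_DR = 2592 L/s, peak = 529.0 L/s.
Runoff depth d = ΣQ_DR·Δt / A = 2592 × 3600 / (37.3 ha) = 25.02 mm.
The 1-cm UH is the DRH scaled by (10 mm)/d, so U_p = 529.0 × 10/25.02 = 211 L/s.

U_p ≈ 211 L/s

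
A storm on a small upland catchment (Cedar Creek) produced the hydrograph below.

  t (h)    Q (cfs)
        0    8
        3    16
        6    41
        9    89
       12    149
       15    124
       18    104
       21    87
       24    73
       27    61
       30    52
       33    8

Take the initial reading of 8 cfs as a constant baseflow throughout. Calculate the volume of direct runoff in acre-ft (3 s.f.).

Direct-runoff ordinates (Q − Q_b): 0.0, 8.0, 33.0, 81.0, 141.0, 116.0, 96.0, 79.0, 65.0, 53.0, 44.0, 0.0 cfs.
ΣQ_DR = 716.0 cfs.
With Δt = 3 h = 10800 s, V = ΣQ_DR · Δt = 716.0 × 10800 = 7.73 × 10^6 ft³ = 178 acre-ft.

V ≈ 178 acre-ft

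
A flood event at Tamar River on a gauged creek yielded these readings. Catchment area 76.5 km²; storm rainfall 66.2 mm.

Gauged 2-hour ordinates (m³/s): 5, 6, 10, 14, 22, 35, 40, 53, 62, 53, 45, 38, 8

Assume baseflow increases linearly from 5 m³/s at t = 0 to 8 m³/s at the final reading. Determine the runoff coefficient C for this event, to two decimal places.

ΣQ_DR = 306.5 m³/s; V = ΣQ_DR·Δt = 2.207 × 10^6 m³.
Runoff depth d = V / A = 28.85 mm.
C = d / P = 28.85 / 66.2 = 0.44.

C ≈ 0.44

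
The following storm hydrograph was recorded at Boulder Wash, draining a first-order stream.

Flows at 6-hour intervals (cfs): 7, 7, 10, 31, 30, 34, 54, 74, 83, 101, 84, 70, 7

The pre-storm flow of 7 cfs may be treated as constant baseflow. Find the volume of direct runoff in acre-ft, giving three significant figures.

V ≈ 248 acre-ft

Direct-runoff ordinates (Q − Q_b): 0.0, 0.0, 3.0, 24.0, 23.0, 27.0, 47.0, 67.0, 76.0, 94.0, 77.0, 63.0, 0.0 cfs.
ΣQ_DR = 501.0 cfs.
With Δt = 6 h = 21600 s, V = ΣQ_DR · Δt = 501.0 × 21600 = 1.08 × 10^7 ft³ = 248 acre-ft.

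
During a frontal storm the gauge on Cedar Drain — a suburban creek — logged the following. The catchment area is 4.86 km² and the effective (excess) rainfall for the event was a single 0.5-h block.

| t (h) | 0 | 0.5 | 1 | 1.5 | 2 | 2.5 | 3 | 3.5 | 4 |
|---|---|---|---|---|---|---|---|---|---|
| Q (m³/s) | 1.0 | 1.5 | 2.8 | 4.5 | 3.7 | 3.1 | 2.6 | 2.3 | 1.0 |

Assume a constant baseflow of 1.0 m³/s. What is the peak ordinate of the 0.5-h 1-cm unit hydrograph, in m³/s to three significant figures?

U_p ≈ 7.00 m³/s

Direct runoff: 0.0, 0.5, 1.8, 3.5, 2.7, 2.1, 1.6, 1.3, 0.0 m³/s; ΣQ_DR = 13.50 m³/s, peak = 3.5 m³/s.
Runoff depth d = ΣQ_DR·Δt / A = 13.50 × 1800 / (4.86 km²) = 5.000 mm.
The 1-cm UH is the DRH scaled by (10 mm)/d, so U_p = 3.5 × 10/5.000 = 7.00 m³/s.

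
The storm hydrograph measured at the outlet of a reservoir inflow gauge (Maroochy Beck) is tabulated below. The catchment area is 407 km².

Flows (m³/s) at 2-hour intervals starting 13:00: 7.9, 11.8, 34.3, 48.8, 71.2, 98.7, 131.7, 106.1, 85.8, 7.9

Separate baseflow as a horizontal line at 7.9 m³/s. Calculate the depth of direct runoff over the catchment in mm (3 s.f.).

Direct runoff: 0.0, 3.9, 26.4, 40.9, 63.3, 90.8, 123.8, 98.2, 77.9, 0.0 m³/s; ΣQ_DR = 525.2 m³/s.
V = ΣQ_DR · Δt = 525.2 × 7200 s = 3.781 × 10^6 m³.
Over A = 407 km², depth = V / A = 9.29 mm.

d ≈ 9.29 mm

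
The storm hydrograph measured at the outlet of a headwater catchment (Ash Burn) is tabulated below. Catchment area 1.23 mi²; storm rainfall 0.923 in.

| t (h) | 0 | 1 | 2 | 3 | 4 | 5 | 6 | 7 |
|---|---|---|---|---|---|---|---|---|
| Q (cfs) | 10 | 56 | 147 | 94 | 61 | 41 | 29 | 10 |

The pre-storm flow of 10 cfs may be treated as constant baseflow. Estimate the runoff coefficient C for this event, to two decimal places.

ΣQ_DR = 368.0 cfs; V = ΣQ_DR·Δt = 1.325 × 10^6 ft³.
Runoff depth d = V / A = 0.4636 in.
C = d / P = 0.4636 / 0.923 = 0.50.

C ≈ 0.50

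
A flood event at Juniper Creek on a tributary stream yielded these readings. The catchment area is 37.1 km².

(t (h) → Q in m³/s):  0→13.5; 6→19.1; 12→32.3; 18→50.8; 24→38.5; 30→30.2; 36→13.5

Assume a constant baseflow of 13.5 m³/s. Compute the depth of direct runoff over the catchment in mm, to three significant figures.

d ≈ 60.2 mm

Direct runoff: 0.0, 5.6, 18.8, 37.3, 25.0, 16.7, 0.0 m³/s; ΣQ_DR = 103.4 m³/s.
V = ΣQ_DR · Δt = 103.4 × 21600 s = 2.233 × 10^6 m³.
Over A = 37.1 km², depth = V / A = 60.2 mm.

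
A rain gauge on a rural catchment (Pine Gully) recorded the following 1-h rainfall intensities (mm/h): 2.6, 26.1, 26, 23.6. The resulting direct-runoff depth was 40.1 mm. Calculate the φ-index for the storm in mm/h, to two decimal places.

φ ≈ 11.87 mm/h

Only the 3 blocks with intensity above φ contribute runoff: 26.1, 26, 23.6 mm/h.
Σ(I−φ)·Δt = d  ⇒  (26.1+26+23.6 − 3φ)·1 = 40.1
φ = (75.70 − 40.1/1) / 3 = 11.87 mm/h.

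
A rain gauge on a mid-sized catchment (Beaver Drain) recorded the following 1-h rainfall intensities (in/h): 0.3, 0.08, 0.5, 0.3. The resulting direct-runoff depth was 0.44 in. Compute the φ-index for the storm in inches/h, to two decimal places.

φ ≈ 0.22 in/h

Only the 3 blocks with intensity above φ contribute runoff: 0.3, 0.5, 0.3 in/h.
Σ(I−φ)·Δt = d  ⇒  (0.3+0.5+0.3 − 3φ)·1 = 0.44
φ = (1.100 − 0.44/1) / 3 = 0.22 in/h.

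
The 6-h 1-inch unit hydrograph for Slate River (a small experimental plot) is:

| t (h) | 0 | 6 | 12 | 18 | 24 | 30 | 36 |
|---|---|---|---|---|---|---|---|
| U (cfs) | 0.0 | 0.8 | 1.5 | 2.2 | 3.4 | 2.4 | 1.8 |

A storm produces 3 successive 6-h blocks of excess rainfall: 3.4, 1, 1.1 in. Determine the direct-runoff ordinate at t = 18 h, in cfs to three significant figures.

Q ≈ 9.86 cfs

By discrete convolution, Q_j = Σ (P_i / 1 in) · U_{j−i}.
At t = 18 h (j=3): Q = (3.4/1)·2.2 + (1/1)·1.5 + (1.1/1)·0.8 = 9.86 cfs.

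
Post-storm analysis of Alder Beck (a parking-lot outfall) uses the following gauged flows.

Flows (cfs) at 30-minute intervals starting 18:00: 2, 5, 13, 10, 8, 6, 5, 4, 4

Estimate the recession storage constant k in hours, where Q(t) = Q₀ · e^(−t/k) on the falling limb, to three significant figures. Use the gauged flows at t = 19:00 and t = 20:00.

On the falling limb, Q drops from 13 to 8 cfs between t = 19:00 and t = 20:00 (Δt = 1 h).
k = −Δt / ln(Q₂/Q₁) = −1 / ln(8/13) = 2.06 h.

k ≈ 2.06 h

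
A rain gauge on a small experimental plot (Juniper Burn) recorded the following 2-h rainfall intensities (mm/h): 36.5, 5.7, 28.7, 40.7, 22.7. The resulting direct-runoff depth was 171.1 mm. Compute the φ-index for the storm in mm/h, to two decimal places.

Only the 4 blocks with intensity above φ contribute runoff: 36.5, 28.7, 40.7, 22.7 mm/h.
Σ(I−φ)·Δt = d  ⇒  (36.5+28.7+40.7+22.7 − 4φ)·2 = 171.1
φ = (128.6 − 171.1/2) / 4 = 10.76 mm/h.

φ ≈ 10.76 mm/h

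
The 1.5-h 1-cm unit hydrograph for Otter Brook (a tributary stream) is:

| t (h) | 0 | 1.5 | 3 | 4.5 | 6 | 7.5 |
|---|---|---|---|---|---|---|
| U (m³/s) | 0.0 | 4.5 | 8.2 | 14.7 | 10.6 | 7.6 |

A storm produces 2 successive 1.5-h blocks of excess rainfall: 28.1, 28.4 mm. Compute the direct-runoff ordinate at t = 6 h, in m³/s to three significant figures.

By discrete convolution, Q_j = Σ (P_i / 10 mm) · U_{j−i}.
At t = 6 h (j=4): Q = (28.1/10)·10.6 + (28.4/10)·14.7 = 71.5 m³/s.

Q ≈ 71.5 m³/s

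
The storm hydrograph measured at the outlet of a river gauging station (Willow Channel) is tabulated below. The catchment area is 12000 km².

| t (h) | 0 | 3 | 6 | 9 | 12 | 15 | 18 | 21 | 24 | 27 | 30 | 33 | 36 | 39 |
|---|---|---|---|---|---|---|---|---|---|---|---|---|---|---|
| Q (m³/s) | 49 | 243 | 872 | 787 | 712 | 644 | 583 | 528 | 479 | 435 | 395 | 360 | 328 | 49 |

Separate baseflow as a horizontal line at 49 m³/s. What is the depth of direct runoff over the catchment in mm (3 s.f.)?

d ≈ 5.20 mm

Direct runoff: 0.0, 194.0, 823.0, 738.0, 663.0, 595.0, 534.0, 479.0, 430.0, 386.0, 346.0, 311.0, 279.0, 0.0 m³/s; ΣQ_DR = 5778 m³/s.
V = ΣQ_DR · Δt = 5778 × 10800 s = 6.240 × 10^7 m³.
Over A = 12000 km², depth = V / A = 5.20 mm.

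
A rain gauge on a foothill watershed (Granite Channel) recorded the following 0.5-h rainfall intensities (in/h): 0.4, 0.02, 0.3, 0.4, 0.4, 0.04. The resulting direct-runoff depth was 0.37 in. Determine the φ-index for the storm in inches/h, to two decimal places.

φ ≈ 0.19 in/h

Only the 4 blocks with intensity above φ contribute runoff: 0.4, 0.3, 0.4, 0.4 in/h.
Σ(I−φ)·Δt = d  ⇒  (0.4+0.3+0.4+0.4 − 4φ)·0.5 = 0.37
φ = (1.500 − 0.37/0.5) / 4 = 0.19 in/h.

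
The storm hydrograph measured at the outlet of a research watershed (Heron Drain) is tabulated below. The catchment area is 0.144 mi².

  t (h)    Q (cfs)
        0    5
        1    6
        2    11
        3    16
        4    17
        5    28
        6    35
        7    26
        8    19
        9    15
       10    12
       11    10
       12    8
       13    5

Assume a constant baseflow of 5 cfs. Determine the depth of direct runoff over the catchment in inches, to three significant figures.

d ≈ 1.54 in

Direct runoff: 0.0, 1.0, 6.0, 11.0, 12.0, 23.0, 30.0, 21.0, 14.0, 10.0, 7.0, 5.0, 3.0, 0.0 cfs; ΣQ_DR = 143.0 cfs.
V = ΣQ_DR · Δt = 143.0 × 3600 s = 5.148 × 10^5 ft³.
Over A = 0.144 mi², depth = V / A = 1.54 in.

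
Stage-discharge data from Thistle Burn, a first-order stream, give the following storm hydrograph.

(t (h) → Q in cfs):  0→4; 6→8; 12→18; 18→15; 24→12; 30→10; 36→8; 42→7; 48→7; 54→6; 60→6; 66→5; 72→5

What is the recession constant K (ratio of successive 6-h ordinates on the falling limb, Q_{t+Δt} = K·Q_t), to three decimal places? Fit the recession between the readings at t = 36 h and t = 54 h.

Using the recession-limb readings at t = 36 h and t = 54 h: Q falls from 8 to 6 cfs over 3 intervals.
K = (Q₂/Q₁)^(1/3) = (6/8)^(1/3) = 0.909.

K ≈ 0.909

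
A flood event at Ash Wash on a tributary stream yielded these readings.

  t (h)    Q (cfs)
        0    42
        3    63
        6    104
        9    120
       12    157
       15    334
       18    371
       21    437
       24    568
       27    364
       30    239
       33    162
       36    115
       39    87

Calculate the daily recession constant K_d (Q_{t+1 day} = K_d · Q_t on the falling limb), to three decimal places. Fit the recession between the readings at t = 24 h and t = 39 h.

Between t = 24 h and t = 39 h the flow falls from 568 to 87 cfs over 5×3 h = 15 h.
Per-interval ratio K = (87/568)^(1/5) = 0.6871; K_d = K^(24/3) = 0.050.

K_d ≈ 0.050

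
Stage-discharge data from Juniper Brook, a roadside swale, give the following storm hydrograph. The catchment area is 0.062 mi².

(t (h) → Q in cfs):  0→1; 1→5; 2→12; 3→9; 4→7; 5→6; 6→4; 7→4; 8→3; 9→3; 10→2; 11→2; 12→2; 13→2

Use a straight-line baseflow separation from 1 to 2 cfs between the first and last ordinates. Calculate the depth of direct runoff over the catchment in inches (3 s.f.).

Direct runoff: 0.00, 3.92, 10.85, 7.77, 5.69, 4.62, 2.54, 2.46, 1.38, 1.31, 0.23, 0.15, 0.08, 0.00 cfs; ΣQ_DR = 41.00 cfs.
V = ΣQ_DR · Δt = 41.00 × 3600 s = 1.476 × 10^5 ft³.
Over A = 0.062 mi², depth = V / A = 1.02 in.

d ≈ 1.02 in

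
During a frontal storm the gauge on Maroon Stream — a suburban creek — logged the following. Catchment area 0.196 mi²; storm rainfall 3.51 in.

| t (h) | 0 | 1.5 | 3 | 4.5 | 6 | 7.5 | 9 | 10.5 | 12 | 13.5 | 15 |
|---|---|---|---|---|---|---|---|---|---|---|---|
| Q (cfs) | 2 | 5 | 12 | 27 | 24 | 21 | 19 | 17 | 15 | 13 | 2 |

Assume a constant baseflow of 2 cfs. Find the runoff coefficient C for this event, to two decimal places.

C ≈ 0.46

ΣQ_DR = 135.0 cfs; V = ΣQ_DR·Δt = 7.290 × 10^5 ft³.
Runoff depth d = V / A = 1.601 in.
C = d / P = 1.601 / 3.51 = 0.46.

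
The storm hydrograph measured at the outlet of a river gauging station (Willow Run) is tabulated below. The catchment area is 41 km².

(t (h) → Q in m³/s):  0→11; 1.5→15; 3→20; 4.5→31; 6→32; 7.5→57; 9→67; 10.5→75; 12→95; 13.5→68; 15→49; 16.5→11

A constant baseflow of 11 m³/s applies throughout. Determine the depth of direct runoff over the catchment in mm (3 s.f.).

Direct runoff: 0.0, 4.0, 9.0, 20.0, 21.0, 46.0, 56.0, 64.0, 84.0, 57.0, 38.0, 0.0 m³/s; ΣQ_DR = 399.0 m³/s.
V = ΣQ_DR · Δt = 399.0 × 5400 s = 2.155 × 10^6 m³.
Over A = 41 km², depth = V / A = 52.6 mm.

d ≈ 52.6 mm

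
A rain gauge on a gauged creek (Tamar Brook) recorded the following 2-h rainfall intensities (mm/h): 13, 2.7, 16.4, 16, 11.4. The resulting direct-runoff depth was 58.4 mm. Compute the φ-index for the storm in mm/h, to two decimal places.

Only the 4 blocks with intensity above φ contribute runoff: 13, 16.4, 16, 11.4 mm/h.
Σ(I−φ)·Δt = d  ⇒  (13+16.4+16+11.4 − 4φ)·2 = 58.4
φ = (56.80 − 58.4/2) / 4 = 6.90 mm/h.

φ ≈ 6.90 mm/h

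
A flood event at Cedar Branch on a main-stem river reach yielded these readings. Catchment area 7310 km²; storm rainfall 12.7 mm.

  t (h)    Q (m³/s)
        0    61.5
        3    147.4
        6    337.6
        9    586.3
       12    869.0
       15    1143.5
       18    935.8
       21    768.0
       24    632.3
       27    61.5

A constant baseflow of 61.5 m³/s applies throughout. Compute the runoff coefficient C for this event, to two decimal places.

ΣQ_DR = 4928 m³/s; V = ΣQ_DR·Δt = 5.322 × 10^7 m³.
Runoff depth d = V / A = 7.281 mm.
C = d / P = 7.281 / 12.7 = 0.57.

C ≈ 0.57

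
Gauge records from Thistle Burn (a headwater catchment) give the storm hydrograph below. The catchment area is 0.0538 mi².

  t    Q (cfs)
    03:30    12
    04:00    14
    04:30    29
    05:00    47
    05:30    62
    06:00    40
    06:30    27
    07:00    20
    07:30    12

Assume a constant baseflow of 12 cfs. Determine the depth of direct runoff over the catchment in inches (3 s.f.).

d ≈ 2.23 in

Direct runoff: 0.0, 2.0, 17.0, 35.0, 50.0, 28.0, 15.0, 8.0, 0.0 cfs; ΣQ_DR = 155.0 cfs.
V = ΣQ_DR · Δt = 155.0 × 1800 s = 2.790 × 10^5 ft³.
Over A = 0.0538 mi², depth = V / A = 2.23 in.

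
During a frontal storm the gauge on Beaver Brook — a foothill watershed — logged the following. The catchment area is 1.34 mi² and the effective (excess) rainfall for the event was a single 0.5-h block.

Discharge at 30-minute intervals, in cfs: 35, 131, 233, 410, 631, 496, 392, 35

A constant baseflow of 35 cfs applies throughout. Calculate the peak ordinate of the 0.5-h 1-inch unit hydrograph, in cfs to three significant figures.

Direct runoff: 0.0, 96.0, 198.0, 375.0, 596.0, 461.0, 357.0, 0.0 cfs; ΣQ_DR = 2083 cfs, peak = 596.0 cfs.
Runoff depth d = ΣQ_DR·Δt / A = 2083 × 1800 / (1.34 mi²) = 1.204 in.
The 1-inch UH is the DRH scaled by (1 in)/d, so U_p = 596.0 × 1/1.204 = 495 cfs.

U_p ≈ 495 cfs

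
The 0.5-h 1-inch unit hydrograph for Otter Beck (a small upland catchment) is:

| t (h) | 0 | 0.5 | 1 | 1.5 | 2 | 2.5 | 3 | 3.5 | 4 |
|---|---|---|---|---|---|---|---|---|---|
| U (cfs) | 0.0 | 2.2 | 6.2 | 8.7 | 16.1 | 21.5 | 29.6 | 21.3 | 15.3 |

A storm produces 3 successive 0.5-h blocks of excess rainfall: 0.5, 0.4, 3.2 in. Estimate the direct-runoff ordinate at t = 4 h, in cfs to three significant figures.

Q ≈ 111 cfs

By discrete convolution, Q_j = Σ (P_i / 1 in) · U_{j−i}.
At t = 4 h (j=8): Q = (0.5/1)·15.3 + (0.4/1)·21.3 + (3.2/1)·29.6 = 111 cfs.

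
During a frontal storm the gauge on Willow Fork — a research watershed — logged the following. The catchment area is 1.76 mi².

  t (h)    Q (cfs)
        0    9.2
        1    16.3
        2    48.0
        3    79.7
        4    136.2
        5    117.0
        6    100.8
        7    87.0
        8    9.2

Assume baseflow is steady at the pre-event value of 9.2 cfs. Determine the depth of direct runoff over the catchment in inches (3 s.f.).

d ≈ 0.458 in

Direct runoff: 0.0, 7.1, 38.8, 70.5, 127.0, 107.8, 91.6, 77.8, 0.0 cfs; ΣQ_DR = 520.6 cfs.
V = ΣQ_DR · Δt = 520.6 × 3600 s = 1.874 × 10^6 ft³.
Over A = 1.76 mi², depth = V / A = 0.458 in.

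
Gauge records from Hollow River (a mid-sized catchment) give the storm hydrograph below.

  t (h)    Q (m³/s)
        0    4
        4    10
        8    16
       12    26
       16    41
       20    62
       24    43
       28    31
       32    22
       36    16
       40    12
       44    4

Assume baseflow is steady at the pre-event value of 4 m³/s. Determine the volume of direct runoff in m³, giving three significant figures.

V ≈ 3.44 × 10^6 m³

Direct-runoff ordinates (Q − Q_b): 0.0, 6.0, 12.0, 22.0, 37.0, 58.0, 39.0, 27.0, 18.0, 12.0, 8.0, 0.0 m³/s.
ΣQ_DR = 239.0 m³/s.
With Δt = 4 h = 14400 s, V = ΣQ_DR · Δt = 239.0 × 14400 = 3.44 × 10^6 m³.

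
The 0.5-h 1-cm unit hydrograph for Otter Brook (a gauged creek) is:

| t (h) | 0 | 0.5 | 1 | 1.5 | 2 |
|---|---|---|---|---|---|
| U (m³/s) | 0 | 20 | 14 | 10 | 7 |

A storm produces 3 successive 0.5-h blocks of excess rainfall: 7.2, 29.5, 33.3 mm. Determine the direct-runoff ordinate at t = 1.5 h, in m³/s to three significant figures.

By discrete convolution, Q_j = Σ (P_i / 10 mm) · U_{j−i}.
At t = 1.5 h (j=3): Q = (7.2/10)·10 + (29.5/10)·14 + (33.3/10)·20 = 115 m³/s.

Q ≈ 115 m³/s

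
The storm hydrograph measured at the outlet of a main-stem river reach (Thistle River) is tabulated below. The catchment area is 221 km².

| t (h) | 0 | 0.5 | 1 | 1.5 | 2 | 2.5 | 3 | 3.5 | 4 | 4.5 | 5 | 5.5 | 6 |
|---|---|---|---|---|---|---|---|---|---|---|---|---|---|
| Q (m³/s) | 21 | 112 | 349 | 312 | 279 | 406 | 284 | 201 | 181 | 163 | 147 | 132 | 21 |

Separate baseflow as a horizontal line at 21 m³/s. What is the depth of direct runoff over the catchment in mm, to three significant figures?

Direct runoff: 0.0, 91.0, 328.0, 291.0, 258.0, 385.0, 263.0, 180.0, 160.0, 142.0, 126.0, 111.0, 0.0 m³/s; ΣQ_DR = 2335 m³/s.
V = ΣQ_DR · Δt = 2335 × 1800 s = 4.203 × 10^6 m³.
Over A = 221 km², depth = V / A = 19.0 mm.

d ≈ 19.0 mm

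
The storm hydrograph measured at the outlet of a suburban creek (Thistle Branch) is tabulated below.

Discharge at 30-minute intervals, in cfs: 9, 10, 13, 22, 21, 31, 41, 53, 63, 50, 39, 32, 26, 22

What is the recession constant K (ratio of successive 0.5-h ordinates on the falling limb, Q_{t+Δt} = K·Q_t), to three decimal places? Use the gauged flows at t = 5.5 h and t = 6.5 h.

Using the recession-limb readings at t = 5.5 h and t = 6.5 h: Q falls from 32 to 22 cfs over 2 intervals.
K = (Q₂/Q₁)^(1/2) = (22/32)^(1/2) = 0.829.

K ≈ 0.829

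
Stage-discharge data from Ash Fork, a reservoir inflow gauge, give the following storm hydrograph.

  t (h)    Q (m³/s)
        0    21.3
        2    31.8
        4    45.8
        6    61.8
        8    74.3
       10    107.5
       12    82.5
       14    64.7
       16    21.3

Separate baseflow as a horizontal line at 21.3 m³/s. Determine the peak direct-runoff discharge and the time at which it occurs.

Q_p = 86.2 m³/s at t = 10 h

Subtracting baseflow gives direct-runoff ordinates: 0.0, 10.5, 24.5, 40.5, 53.0, 86.2, 61.2, 43.4, 0.0 m³/s.
The maximum is 86.2 m³/s, occurring at the reading for t = 10 h.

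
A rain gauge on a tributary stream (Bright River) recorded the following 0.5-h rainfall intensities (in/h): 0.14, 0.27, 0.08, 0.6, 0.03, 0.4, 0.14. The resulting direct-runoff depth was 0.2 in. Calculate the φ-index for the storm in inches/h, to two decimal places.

φ ≈ 0.30 in/h

Only the 2 blocks with intensity above φ contribute runoff: 0.6, 0.4 in/h.
Σ(I−φ)·Δt = d  ⇒  (0.6+0.4 − 2φ)·0.5 = 0.2
φ = (1.000 − 0.2/0.5) / 2 = 0.30 in/h.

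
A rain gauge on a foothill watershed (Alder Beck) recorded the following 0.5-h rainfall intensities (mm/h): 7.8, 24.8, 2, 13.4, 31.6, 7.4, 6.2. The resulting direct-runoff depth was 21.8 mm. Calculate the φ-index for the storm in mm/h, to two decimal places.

Only the 3 blocks with intensity above φ contribute runoff: 24.8, 13.4, 31.6 mm/h.
Σ(I−φ)·Δt = d  ⇒  (24.8+13.4+31.6 − 3φ)·0.5 = 21.8
φ = (69.80 − 21.8/0.5) / 3 = 8.73 mm/h.

φ ≈ 8.73 mm/h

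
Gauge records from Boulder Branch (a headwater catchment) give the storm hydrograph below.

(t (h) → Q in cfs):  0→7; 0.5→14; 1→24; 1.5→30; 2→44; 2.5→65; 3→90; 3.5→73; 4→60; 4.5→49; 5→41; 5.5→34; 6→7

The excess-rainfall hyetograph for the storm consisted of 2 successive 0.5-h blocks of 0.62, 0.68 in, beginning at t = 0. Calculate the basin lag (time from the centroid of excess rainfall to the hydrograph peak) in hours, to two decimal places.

Centroid of excess rainfall: t_c = Σ P_i·t̄_i / ΣP_i = 0.5115 h (block centres at 0.25, 0.75 h).
Hydrograph peak occurs at t = 3 h, so basin lag t_L = 3 − 0.5115 = 2.49 h.

t_L ≈ 2.49 h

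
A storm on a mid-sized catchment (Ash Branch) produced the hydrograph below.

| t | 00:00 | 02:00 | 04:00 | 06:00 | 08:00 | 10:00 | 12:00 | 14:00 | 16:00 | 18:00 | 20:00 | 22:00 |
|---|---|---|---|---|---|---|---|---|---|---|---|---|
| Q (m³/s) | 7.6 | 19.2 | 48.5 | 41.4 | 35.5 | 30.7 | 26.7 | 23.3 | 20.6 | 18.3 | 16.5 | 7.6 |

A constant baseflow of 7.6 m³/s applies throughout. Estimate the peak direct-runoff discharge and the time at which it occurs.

Subtracting baseflow gives direct-runoff ordinates: 0.0, 11.6, 40.9, 33.8, 27.9, 23.1, 19.1, 15.7, 13.0, 10.7, 8.9, 0.0 m³/s.
The maximum is 40.9 m³/s, occurring at the reading for t = 04:00.

Q_p = 40.9 m³/s at t = 04:00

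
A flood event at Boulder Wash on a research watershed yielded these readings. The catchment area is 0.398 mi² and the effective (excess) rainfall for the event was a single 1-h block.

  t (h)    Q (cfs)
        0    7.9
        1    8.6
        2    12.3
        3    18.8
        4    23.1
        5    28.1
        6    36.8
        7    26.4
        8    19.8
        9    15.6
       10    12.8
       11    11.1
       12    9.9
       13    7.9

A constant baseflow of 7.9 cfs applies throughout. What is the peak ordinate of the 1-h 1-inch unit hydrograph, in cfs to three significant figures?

Direct runoff: 0.0, 0.7, 4.4, 10.9, 15.2, 20.2, 28.9, 18.5, 11.9, 7.7, 4.9, 3.2, 2.0, 0.0 cfs; ΣQ_DR = 128.5 cfs, peak = 28.9 cfs.
Runoff depth d = ΣQ_DR·Δt / A = 128.5 × 3600 / (0.398 mi²) = 0.5003 in.
The 1-inch UH is the DRH scaled by (1 in)/d, so U_p = 28.9 × 1/0.5003 = 57.8 cfs.

U_p ≈ 57.8 cfs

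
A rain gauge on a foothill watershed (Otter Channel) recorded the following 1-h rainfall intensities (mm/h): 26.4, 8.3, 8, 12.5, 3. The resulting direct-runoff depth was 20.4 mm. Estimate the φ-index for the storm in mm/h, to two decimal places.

Only the 2 blocks with intensity above φ contribute runoff: 26.4, 12.5 mm/h.
Σ(I−φ)·Δt = d  ⇒  (26.4+12.5 − 2φ)·1 = 20.4
φ = (38.90 − 20.4/1) / 2 = 9.25 mm/h.

φ ≈ 9.25 mm/h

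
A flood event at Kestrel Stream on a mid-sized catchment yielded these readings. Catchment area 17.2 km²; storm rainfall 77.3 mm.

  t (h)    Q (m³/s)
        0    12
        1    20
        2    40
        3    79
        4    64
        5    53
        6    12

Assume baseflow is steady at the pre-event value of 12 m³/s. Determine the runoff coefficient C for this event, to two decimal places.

C ≈ 0.53

ΣQ_DR = 196.0 m³/s; V = ΣQ_DR·Δt = 7.056 × 10^5 m³.
Runoff depth d = V / A = 41.02 mm.
C = d / P = 41.02 / 77.3 = 0.53.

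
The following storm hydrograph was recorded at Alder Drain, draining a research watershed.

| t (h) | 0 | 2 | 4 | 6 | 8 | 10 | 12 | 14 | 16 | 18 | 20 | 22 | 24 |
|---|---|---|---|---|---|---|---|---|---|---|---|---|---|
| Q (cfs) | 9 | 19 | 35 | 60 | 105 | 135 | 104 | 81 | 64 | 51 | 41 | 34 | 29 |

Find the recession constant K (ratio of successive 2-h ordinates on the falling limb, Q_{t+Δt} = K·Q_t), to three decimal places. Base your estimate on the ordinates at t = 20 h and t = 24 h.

Using the recession-limb readings at t = 20 h and t = 24 h: Q falls from 41 to 29 cfs over 2 intervals.
K = (Q₂/Q₁)^(1/2) = (29/41)^(1/2) = 0.841.

K ≈ 0.841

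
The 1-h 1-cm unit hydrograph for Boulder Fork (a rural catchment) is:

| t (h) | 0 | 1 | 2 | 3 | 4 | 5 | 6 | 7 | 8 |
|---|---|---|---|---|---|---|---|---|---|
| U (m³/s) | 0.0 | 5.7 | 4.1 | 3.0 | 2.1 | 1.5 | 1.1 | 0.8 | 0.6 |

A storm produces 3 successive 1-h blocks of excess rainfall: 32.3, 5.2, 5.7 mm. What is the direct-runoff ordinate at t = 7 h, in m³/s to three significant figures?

Q ≈ 4.01 m³/s

By discrete convolution, Q_j = Σ (P_i / 10 mm) · U_{j−i}.
At t = 7 h (j=7): Q = (32.3/10)·0.8 + (5.2/10)·1.1 + (5.7/10)·1.5 = 4.01 m³/s.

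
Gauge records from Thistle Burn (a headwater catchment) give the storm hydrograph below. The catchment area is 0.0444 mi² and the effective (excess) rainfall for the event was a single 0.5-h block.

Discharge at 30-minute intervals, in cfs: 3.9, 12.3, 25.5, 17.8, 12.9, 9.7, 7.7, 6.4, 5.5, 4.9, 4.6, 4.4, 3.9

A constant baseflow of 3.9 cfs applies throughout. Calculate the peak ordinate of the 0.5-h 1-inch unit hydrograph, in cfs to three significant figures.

U_p ≈ 18.0 cfs

Direct runoff: 0.0, 8.4, 21.6, 13.9, 9.0, 5.8, 3.8, 2.5, 1.6, 1.0, 0.7, 0.5, 0.0 cfs; ΣQ_DR = 68.80 cfs, peak = 21.6 cfs.
Runoff depth d = ΣQ_DR·Δt / A = 68.80 × 1800 / (0.0444 mi²) = 1.201 in.
The 1-inch UH is the DRH scaled by (1 in)/d, so U_p = 21.6 × 1/1.201 = 18.0 cfs.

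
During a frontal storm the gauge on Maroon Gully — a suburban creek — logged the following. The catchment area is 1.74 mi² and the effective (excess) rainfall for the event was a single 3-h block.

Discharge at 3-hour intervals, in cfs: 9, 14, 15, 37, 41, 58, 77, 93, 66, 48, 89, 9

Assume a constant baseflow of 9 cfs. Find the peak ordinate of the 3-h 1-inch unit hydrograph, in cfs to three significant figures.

Direct runoff: 0.0, 5.0, 6.0, 28.0, 32.0, 49.0, 68.0, 84.0, 57.0, 39.0, 80.0, 0.0 cfs; ΣQ_DR = 448.0 cfs, peak = 84.0 cfs.
Runoff depth d = ΣQ_DR·Δt / A = 448.0 × 10800 / (1.74 mi²) = 1.197 in.
The 1-inch UH is the DRH scaled by (1 in)/d, so U_p = 84.0 × 1/1.197 = 70.2 cfs.

U_p ≈ 70.2 cfs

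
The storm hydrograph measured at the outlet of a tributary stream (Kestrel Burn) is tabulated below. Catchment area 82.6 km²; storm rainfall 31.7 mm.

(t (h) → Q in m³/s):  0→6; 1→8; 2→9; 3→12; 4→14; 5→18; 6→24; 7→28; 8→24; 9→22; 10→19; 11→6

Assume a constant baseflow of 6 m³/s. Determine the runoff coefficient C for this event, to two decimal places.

ΣQ_DR = 118.0 m³/s; V = ΣQ_DR·Δt = 4.248 × 10^5 m³.
Runoff depth d = V / A = 5.143 mm.
C = d / P = 5.143 / 31.7 = 0.16.

C ≈ 0.16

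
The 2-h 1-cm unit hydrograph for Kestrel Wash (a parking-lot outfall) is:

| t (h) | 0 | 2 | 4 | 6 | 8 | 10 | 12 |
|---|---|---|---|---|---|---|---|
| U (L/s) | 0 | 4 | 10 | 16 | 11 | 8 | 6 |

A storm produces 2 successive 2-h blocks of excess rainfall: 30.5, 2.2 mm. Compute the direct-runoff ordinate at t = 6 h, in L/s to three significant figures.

By discrete convolution, Q_j = Σ (P_i / 10 mm) · U_{j−i}.
At t = 6 h (j=3): Q = (30.5/10)·16 + (2.2/10)·10 = 51.0 L/s.

Q ≈ 51.0 L/s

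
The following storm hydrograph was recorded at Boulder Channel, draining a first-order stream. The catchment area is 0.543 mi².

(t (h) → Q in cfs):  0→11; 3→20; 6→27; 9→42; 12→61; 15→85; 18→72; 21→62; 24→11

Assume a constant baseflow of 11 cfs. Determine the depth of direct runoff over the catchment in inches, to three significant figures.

Direct runoff: 0.0, 9.0, 16.0, 31.0, 50.0, 74.0, 61.0, 51.0, 0.0 cfs; ΣQ_DR = 292.0 cfs.
V = ΣQ_DR · Δt = 292.0 × 10800 s = 3.154 × 10^6 ft³.
Over A = 0.543 mi², depth = V / A = 2.50 in.

d ≈ 2.50 in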